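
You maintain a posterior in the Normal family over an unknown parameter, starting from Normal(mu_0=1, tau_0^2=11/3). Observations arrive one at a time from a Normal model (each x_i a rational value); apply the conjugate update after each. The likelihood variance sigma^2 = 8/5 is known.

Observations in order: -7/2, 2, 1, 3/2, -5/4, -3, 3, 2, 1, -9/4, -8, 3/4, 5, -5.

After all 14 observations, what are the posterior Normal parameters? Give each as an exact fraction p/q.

mu_0=-1389/3176, tau_0^2=44/397

obs 1: x=-7/2 → posterior Normal(-337/158, 88/79)
obs 2: x=2 → posterior Normal(-117/268, 44/67)
obs 3: x=1 → posterior Normal(-1/54, 88/189)
obs 4: x=3/2 → posterior Normal(79/244, 22/61)
obs 5: x=-5/4 → posterior Normal(41/1196, 88/299)
obs 6: x=-3 → posterior Normal(-619/1416, 44/177)
obs 7: x=3 → posterior Normal(41/1636, 88/409)
obs 8: x=2 → posterior Normal(481/1856, 11/58)
obs 9: x=1 → posterior Normal(701/2076, 88/519)
obs 10: x=-9/4 → posterior Normal(103/1148, 44/287)
obs 11: x=-8 → posterior Normal(-21/34, 88/629)
obs 12: x=3/4 → posterior Normal(-463/912, 22/171)
obs 13: x=5 → posterior Normal(-289/2956, 88/739)
obs 14: x=-5 → posterior Normal(-1389/3176, 44/397)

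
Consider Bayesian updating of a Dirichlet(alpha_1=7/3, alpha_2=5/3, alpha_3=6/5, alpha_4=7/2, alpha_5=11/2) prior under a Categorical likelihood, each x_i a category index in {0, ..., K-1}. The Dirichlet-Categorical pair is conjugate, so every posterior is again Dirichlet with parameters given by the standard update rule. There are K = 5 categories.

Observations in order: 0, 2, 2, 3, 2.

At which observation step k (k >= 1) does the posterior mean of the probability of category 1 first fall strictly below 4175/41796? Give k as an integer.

obs 1: x=0 → posterior Dirichlet(10/3, 5/3, 6/5, 7/2, 11/2)
obs 2: x=2 → posterior Dirichlet(10/3, 5/3, 11/5, 7/2, 11/2)
obs 3: x=2 → posterior Dirichlet(10/3, 5/3, 16/5, 7/2, 11/2)
obs 4: x=3 → posterior Dirichlet(10/3, 5/3, 16/5, 9/2, 11/2)
obs 5: x=2 → posterior Dirichlet(10/3, 5/3, 21/5, 9/2, 11/2)

k = 3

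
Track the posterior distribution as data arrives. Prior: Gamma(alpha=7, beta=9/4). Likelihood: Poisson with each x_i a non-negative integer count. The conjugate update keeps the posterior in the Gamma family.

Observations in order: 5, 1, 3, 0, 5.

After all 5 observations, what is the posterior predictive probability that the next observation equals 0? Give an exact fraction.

5132842708382182842735812571629/77409228207421416473589288028833

obs 1: x=5 → posterior Gamma(12, 13/4)
obs 2: x=1 → posterior Gamma(13, 17/4)
obs 3: x=3 → posterior Gamma(16, 21/4)
obs 4: x=0 → posterior Gamma(16, 25/4)
obs 5: x=5 → posterior Gamma(21, 29/4)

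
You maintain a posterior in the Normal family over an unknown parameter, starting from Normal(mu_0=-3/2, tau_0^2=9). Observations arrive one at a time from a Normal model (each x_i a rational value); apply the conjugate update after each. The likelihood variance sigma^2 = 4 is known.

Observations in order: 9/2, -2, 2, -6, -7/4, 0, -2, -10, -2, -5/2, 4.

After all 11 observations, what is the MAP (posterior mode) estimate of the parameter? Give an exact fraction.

obs 1: x=9/2 → posterior Normal(69/26, 36/13)
obs 2: x=-2 → posterior Normal(3/4, 18/11)
obs 3: x=2 → posterior Normal(69/62, 36/31)
obs 4: x=-6 → posterior Normal(-39/80, 9/10)
obs 5: x=-7/4 → posterior Normal(-141/196, 36/49)
obs 6: x=0 → posterior Normal(-141/232, 18/29)
obs 7: x=-2 → posterior Normal(-213/268, 36/67)
obs 8: x=-10 → posterior Normal(-573/304, 9/19)
obs 9: x=-2 → posterior Normal(-129/68, 36/85)
obs 10: x=-5/2 → posterior Normal(-735/376, 18/47)
obs 11: x=4 → posterior Normal(-591/412, 36/103)

-591/412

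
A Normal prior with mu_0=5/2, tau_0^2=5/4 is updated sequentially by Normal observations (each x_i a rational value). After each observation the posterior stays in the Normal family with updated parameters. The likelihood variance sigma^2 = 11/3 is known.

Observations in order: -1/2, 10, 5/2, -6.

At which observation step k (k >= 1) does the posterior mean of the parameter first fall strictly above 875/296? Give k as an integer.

obs 1: x=-1/2 → posterior Normal(205/118, 55/59)
obs 2: x=10 → posterior Normal(505/148, 55/74)
obs 3: x=5/2 → posterior Normal(290/89, 55/89)
obs 4: x=-6 → posterior Normal(25/13, 55/104)

k = 2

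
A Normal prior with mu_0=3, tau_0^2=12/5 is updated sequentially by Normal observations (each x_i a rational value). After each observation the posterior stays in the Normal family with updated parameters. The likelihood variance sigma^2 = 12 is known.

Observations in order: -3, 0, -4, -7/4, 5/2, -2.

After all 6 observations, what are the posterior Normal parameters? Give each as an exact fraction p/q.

obs 1: x=-3 → posterior Normal(2, 2)
obs 2: x=0 → posterior Normal(12/7, 12/7)
obs 3: x=-4 → posterior Normal(1, 3/2)
obs 4: x=-7/4 → posterior Normal(25/36, 4/3)
obs 5: x=5/2 → posterior Normal(7/8, 6/5)
obs 6: x=-2 → posterior Normal(27/44, 12/11)

mu_0=27/44, tau_0^2=12/11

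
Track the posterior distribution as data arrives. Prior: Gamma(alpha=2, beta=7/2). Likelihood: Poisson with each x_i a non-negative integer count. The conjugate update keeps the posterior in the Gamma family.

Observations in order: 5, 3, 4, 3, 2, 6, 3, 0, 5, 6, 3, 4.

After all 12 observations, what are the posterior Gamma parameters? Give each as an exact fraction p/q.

obs 1: x=5 → posterior Gamma(7, 9/2)
obs 2: x=3 → posterior Gamma(10, 11/2)
obs 3: x=4 → posterior Gamma(14, 13/2)
obs 4: x=3 → posterior Gamma(17, 15/2)
obs 5: x=2 → posterior Gamma(19, 17/2)
obs 6: x=6 → posterior Gamma(25, 19/2)
obs 7: x=3 → posterior Gamma(28, 21/2)
obs 8: x=0 → posterior Gamma(28, 23/2)
obs 9: x=5 → posterior Gamma(33, 25/2)
obs 10: x=6 → posterior Gamma(39, 27/2)
obs 11: x=3 → posterior Gamma(42, 29/2)
obs 12: x=4 → posterior Gamma(46, 31/2)

alpha=46, beta=31/2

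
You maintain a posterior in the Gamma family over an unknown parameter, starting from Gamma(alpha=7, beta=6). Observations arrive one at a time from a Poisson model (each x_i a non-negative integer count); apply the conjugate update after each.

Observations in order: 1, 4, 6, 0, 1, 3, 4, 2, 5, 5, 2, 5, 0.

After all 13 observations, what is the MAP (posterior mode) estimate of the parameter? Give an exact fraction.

44/19

obs 1: x=1 → posterior Gamma(8, 7)
obs 2: x=4 → posterior Gamma(12, 8)
obs 3: x=6 → posterior Gamma(18, 9)
obs 4: x=0 → posterior Gamma(18, 10)
obs 5: x=1 → posterior Gamma(19, 11)
obs 6: x=3 → posterior Gamma(22, 12)
obs 7: x=4 → posterior Gamma(26, 13)
obs 8: x=2 → posterior Gamma(28, 14)
obs 9: x=5 → posterior Gamma(33, 15)
obs 10: x=5 → posterior Gamma(38, 16)
obs 11: x=2 → posterior Gamma(40, 17)
obs 12: x=5 → posterior Gamma(45, 18)
obs 13: x=0 → posterior Gamma(45, 19)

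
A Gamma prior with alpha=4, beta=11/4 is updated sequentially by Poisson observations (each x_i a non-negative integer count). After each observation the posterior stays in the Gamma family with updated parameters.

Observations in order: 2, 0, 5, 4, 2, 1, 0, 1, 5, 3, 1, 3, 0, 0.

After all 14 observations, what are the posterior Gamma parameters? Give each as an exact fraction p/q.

obs 1: x=2 → posterior Gamma(6, 15/4)
obs 2: x=0 → posterior Gamma(6, 19/4)
obs 3: x=5 → posterior Gamma(11, 23/4)
obs 4: x=4 → posterior Gamma(15, 27/4)
obs 5: x=2 → posterior Gamma(17, 31/4)
obs 6: x=1 → posterior Gamma(18, 35/4)
obs 7: x=0 → posterior Gamma(18, 39/4)
obs 8: x=1 → posterior Gamma(19, 43/4)
obs 9: x=5 → posterior Gamma(24, 47/4)
obs 10: x=3 → posterior Gamma(27, 51/4)
obs 11: x=1 → posterior Gamma(28, 55/4)
obs 12: x=3 → posterior Gamma(31, 59/4)
obs 13: x=0 → posterior Gamma(31, 63/4)
obs 14: x=0 → posterior Gamma(31, 67/4)

alpha=31, beta=67/4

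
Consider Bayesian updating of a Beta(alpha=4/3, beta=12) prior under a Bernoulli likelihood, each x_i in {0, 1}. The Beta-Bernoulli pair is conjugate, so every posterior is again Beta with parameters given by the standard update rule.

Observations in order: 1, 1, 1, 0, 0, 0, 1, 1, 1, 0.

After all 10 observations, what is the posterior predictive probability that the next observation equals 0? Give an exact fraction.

obs 1: x=1 → posterior Beta(7/3, 12)
obs 2: x=1 → posterior Beta(10/3, 12)
obs 3: x=1 → posterior Beta(13/3, 12)
obs 4: x=0 → posterior Beta(13/3, 13)
obs 5: x=0 → posterior Beta(13/3, 14)
obs 6: x=0 → posterior Beta(13/3, 15)
obs 7: x=1 → posterior Beta(16/3, 15)
obs 8: x=1 → posterior Beta(19/3, 15)
obs 9: x=1 → posterior Beta(22/3, 15)
obs 10: x=0 → posterior Beta(22/3, 16)

24/35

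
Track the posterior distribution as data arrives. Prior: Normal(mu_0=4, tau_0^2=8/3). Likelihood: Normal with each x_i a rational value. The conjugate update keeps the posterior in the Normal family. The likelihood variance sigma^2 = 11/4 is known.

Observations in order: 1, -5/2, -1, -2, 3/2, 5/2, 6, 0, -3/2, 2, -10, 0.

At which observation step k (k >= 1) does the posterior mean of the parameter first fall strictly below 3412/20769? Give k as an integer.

k = 4

obs 1: x=1 → posterior Normal(164/65, 88/65)
obs 2: x=-5/2 → posterior Normal(84/97, 88/97)
obs 3: x=-1 → posterior Normal(52/129, 88/129)
obs 4: x=-2 → posterior Normal(-12/161, 88/161)
obs 5: x=3/2 → posterior Normal(36/193, 88/193)
obs 6: x=5/2 → posterior Normal(116/225, 88/225)
obs 7: x=6 → posterior Normal(308/257, 88/257)
obs 8: x=0 → posterior Normal(308/289, 88/289)
obs 9: x=-3/2 → posterior Normal(260/321, 88/321)
obs 10: x=2 → posterior Normal(324/353, 88/353)
obs 11: x=-10 → posterior Normal(4/385, 8/35)
obs 12: x=0 → posterior Normal(4/417, 88/417)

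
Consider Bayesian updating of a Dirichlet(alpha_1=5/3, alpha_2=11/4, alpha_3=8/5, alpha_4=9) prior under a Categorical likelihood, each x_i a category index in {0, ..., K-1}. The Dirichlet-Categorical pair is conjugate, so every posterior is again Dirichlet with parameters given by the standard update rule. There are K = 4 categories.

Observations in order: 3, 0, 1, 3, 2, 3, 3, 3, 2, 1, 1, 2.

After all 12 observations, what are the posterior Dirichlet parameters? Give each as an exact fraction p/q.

alpha_1=8/3, alpha_2=23/4, alpha_3=23/5, alpha_4=14

obs 1: x=3 → posterior Dirichlet(5/3, 11/4, 8/5, 10)
obs 2: x=0 → posterior Dirichlet(8/3, 11/4, 8/5, 10)
obs 3: x=1 → posterior Dirichlet(8/3, 15/4, 8/5, 10)
obs 4: x=3 → posterior Dirichlet(8/3, 15/4, 8/5, 11)
obs 5: x=2 → posterior Dirichlet(8/3, 15/4, 13/5, 11)
obs 6: x=3 → posterior Dirichlet(8/3, 15/4, 13/5, 12)
obs 7: x=3 → posterior Dirichlet(8/3, 15/4, 13/5, 13)
obs 8: x=3 → posterior Dirichlet(8/3, 15/4, 13/5, 14)
obs 9: x=2 → posterior Dirichlet(8/3, 15/4, 18/5, 14)
obs 10: x=1 → posterior Dirichlet(8/3, 19/4, 18/5, 14)
obs 11: x=1 → posterior Dirichlet(8/3, 23/4, 18/5, 14)
obs 12: x=2 → posterior Dirichlet(8/3, 23/4, 23/5, 14)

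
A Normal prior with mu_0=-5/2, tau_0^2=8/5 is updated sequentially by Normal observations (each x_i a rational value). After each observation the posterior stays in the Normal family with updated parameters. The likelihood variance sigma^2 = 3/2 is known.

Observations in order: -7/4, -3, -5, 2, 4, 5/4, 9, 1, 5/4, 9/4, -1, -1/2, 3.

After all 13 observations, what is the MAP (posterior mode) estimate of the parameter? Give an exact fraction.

325/446

obs 1: x=-7/4 → posterior Normal(-131/62, 24/31)
obs 2: x=-3 → posterior Normal(-227/94, 24/47)
obs 3: x=-5 → posterior Normal(-43/14, 8/21)
obs 4: x=2 → posterior Normal(-323/158, 24/79)
obs 5: x=4 → posterior Normal(-39/38, 24/95)
obs 6: x=5/4 → posterior Normal(-155/222, 8/37)
obs 7: x=9 → posterior Normal(133/254, 24/127)
obs 8: x=1 → posterior Normal(15/26, 24/143)
obs 9: x=5/4 → posterior Normal(205/318, 8/53)
obs 10: x=9/4 → posterior Normal(277/350, 24/175)
obs 11: x=-1 → posterior Normal(245/382, 24/191)
obs 12: x=-1/2 → posterior Normal(229/414, 8/69)
obs 13: x=3 → posterior Normal(325/446, 24/223)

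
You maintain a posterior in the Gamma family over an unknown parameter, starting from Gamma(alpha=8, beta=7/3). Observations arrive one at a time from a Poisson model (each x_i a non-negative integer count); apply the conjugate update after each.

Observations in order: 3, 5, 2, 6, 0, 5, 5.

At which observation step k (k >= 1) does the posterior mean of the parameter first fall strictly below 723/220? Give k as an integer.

k = 5

obs 1: x=3 → posterior Gamma(11, 10/3)
obs 2: x=5 → posterior Gamma(16, 13/3)
obs 3: x=2 → posterior Gamma(18, 16/3)
obs 4: x=6 → posterior Gamma(24, 19/3)
obs 5: x=0 → posterior Gamma(24, 22/3)
obs 6: x=5 → posterior Gamma(29, 25/3)
obs 7: x=5 → posterior Gamma(34, 28/3)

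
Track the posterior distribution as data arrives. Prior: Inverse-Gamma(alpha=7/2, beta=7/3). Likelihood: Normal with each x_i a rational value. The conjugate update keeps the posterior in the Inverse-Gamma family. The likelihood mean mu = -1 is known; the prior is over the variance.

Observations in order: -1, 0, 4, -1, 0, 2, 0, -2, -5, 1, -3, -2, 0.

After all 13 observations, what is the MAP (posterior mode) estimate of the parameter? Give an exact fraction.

103/33

obs 1: x=-1 → posterior Inverse-Gamma(4, 7/3)
obs 2: x=0 → posterior Inverse-Gamma(9/2, 17/6)
obs 3: x=4 → posterior Inverse-Gamma(5, 46/3)
obs 4: x=-1 → posterior Inverse-Gamma(11/2, 46/3)
obs 5: x=0 → posterior Inverse-Gamma(6, 95/6)
obs 6: x=2 → posterior Inverse-Gamma(13/2, 61/3)
obs 7: x=0 → posterior Inverse-Gamma(7, 125/6)
obs 8: x=-2 → posterior Inverse-Gamma(15/2, 64/3)
obs 9: x=-5 → posterior Inverse-Gamma(8, 88/3)
obs 10: x=1 → posterior Inverse-Gamma(17/2, 94/3)
obs 11: x=-3 → posterior Inverse-Gamma(9, 100/3)
obs 12: x=-2 → posterior Inverse-Gamma(19/2, 203/6)
obs 13: x=0 → posterior Inverse-Gamma(10, 103/3)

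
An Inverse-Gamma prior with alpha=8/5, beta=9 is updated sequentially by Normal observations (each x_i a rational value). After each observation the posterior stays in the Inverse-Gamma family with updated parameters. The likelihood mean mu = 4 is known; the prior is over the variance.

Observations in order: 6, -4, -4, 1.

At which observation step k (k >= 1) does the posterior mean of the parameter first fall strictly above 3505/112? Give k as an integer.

obs 1: x=6 → posterior Inverse-Gamma(21/10, 11)
obs 2: x=-4 → posterior Inverse-Gamma(13/5, 43)
obs 3: x=-4 → posterior Inverse-Gamma(31/10, 75)
obs 4: x=1 → posterior Inverse-Gamma(18/5, 159/2)

k = 3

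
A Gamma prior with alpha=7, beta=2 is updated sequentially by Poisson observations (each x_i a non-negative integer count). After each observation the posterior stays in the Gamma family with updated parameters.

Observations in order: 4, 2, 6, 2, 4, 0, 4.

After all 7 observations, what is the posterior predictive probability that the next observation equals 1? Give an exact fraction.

obs 1: x=4 → posterior Gamma(11, 3)
obs 2: x=2 → posterior Gamma(13, 4)
obs 3: x=6 → posterior Gamma(19, 5)
obs 4: x=2 → posterior Gamma(21, 6)
obs 5: x=4 → posterior Gamma(25, 7)
obs 6: x=0 → posterior Gamma(25, 8)
obs 7: x=4 → posterior Gamma(29, 9)

136593732220141100212726506981/1000000000000000000000000000000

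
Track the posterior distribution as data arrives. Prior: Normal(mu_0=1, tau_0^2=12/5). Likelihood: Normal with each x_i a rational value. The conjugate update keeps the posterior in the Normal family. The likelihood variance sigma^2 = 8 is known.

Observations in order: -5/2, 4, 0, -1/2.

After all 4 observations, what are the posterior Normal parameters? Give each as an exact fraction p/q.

mu_0=13/22, tau_0^2=12/11

obs 1: x=-5/2 → posterior Normal(5/26, 24/13)
obs 2: x=4 → posterior Normal(29/32, 3/2)
obs 3: x=0 → posterior Normal(29/38, 24/19)
obs 4: x=-1/2 → posterior Normal(13/22, 12/11)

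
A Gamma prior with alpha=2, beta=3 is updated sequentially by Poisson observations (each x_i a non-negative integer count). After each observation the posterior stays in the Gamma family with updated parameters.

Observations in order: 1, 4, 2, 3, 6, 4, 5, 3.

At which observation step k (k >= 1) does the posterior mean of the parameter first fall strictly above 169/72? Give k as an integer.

obs 1: x=1 → posterior Gamma(3, 4)
obs 2: x=4 → posterior Gamma(7, 5)
obs 3: x=2 → posterior Gamma(9, 6)
obs 4: x=3 → posterior Gamma(12, 7)
obs 5: x=6 → posterior Gamma(18, 8)
obs 6: x=4 → posterior Gamma(22, 9)
obs 7: x=5 → posterior Gamma(27, 10)
obs 8: x=3 → posterior Gamma(30, 11)

k = 6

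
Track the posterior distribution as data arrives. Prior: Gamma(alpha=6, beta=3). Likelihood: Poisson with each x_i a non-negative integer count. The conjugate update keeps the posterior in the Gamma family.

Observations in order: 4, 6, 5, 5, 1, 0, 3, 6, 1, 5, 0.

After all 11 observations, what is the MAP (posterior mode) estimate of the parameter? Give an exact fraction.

41/14

obs 1: x=4 → posterior Gamma(10, 4)
obs 2: x=6 → posterior Gamma(16, 5)
obs 3: x=5 → posterior Gamma(21, 6)
obs 4: x=5 → posterior Gamma(26, 7)
obs 5: x=1 → posterior Gamma(27, 8)
obs 6: x=0 → posterior Gamma(27, 9)
obs 7: x=3 → posterior Gamma(30, 10)
obs 8: x=6 → posterior Gamma(36, 11)
obs 9: x=1 → posterior Gamma(37, 12)
obs 10: x=5 → posterior Gamma(42, 13)
obs 11: x=0 → posterior Gamma(42, 14)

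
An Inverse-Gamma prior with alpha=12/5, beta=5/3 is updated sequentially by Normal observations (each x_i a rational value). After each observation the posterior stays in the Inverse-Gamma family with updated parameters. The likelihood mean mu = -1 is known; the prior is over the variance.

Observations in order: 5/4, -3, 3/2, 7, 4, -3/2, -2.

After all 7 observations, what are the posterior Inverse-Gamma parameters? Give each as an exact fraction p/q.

alpha=59/10, beta=5227/96

obs 1: x=5/4 → posterior Inverse-Gamma(29/10, 403/96)
obs 2: x=-3 → posterior Inverse-Gamma(17/5, 595/96)
obs 3: x=3/2 → posterior Inverse-Gamma(39/10, 895/96)
obs 4: x=7 → posterior Inverse-Gamma(22/5, 3967/96)
obs 5: x=4 → posterior Inverse-Gamma(49/10, 5167/96)
obs 6: x=-3/2 → posterior Inverse-Gamma(27/5, 5179/96)
obs 7: x=-2 → posterior Inverse-Gamma(59/10, 5227/96)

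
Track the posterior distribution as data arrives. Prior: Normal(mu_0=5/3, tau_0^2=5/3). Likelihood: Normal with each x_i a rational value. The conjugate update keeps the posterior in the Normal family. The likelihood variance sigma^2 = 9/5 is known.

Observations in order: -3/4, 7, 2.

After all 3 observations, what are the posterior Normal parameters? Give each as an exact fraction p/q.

obs 1: x=-3/4 → posterior Normal(105/208, 45/52)
obs 2: x=7 → posterior Normal(115/44, 45/77)
obs 3: x=2 → posterior Normal(335/136, 15/34)

mu_0=335/136, tau_0^2=15/34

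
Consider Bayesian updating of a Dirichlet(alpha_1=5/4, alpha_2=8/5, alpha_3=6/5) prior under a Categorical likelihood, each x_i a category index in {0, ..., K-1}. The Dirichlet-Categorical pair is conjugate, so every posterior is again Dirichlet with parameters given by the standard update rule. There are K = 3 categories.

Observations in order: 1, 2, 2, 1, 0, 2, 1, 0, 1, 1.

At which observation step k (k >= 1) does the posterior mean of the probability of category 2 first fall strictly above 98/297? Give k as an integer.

k = 2

obs 1: x=1 → posterior Dirichlet(5/4, 13/5, 6/5)
obs 2: x=2 → posterior Dirichlet(5/4, 13/5, 11/5)
obs 3: x=2 → posterior Dirichlet(5/4, 13/5, 16/5)
obs 4: x=1 → posterior Dirichlet(5/4, 18/5, 16/5)
obs 5: x=0 → posterior Dirichlet(9/4, 18/5, 16/5)
obs 6: x=2 → posterior Dirichlet(9/4, 18/5, 21/5)
obs 7: x=1 → posterior Dirichlet(9/4, 23/5, 21/5)
obs 8: x=0 → posterior Dirichlet(13/4, 23/5, 21/5)
obs 9: x=1 → posterior Dirichlet(13/4, 28/5, 21/5)
obs 10: x=1 → posterior Dirichlet(13/4, 33/5, 21/5)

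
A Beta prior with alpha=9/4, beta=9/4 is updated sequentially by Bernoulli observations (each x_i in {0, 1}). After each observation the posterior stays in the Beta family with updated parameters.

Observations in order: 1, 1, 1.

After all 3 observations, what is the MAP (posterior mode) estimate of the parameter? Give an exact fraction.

obs 1: x=1 → posterior Beta(13/4, 9/4)
obs 2: x=1 → posterior Beta(17/4, 9/4)
obs 3: x=1 → posterior Beta(21/4, 9/4)

17/22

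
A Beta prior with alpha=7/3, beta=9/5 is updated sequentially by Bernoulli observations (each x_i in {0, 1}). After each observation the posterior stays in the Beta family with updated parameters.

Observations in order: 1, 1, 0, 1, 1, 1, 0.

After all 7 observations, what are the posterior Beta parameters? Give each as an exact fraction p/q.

alpha=22/3, beta=19/5

obs 1: x=1 → posterior Beta(10/3, 9/5)
obs 2: x=1 → posterior Beta(13/3, 9/5)
obs 3: x=0 → posterior Beta(13/3, 14/5)
obs 4: x=1 → posterior Beta(16/3, 14/5)
obs 5: x=1 → posterior Beta(19/3, 14/5)
obs 6: x=1 → posterior Beta(22/3, 14/5)
obs 7: x=0 → posterior Beta(22/3, 19/5)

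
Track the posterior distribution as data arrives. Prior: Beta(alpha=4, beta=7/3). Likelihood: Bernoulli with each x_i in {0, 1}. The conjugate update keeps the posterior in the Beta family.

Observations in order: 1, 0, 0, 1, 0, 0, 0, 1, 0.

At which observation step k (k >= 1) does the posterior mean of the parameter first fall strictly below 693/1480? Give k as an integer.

obs 1: x=1 → posterior Beta(5, 7/3)
obs 2: x=0 → posterior Beta(5, 10/3)
obs 3: x=0 → posterior Beta(5, 13/3)
obs 4: x=1 → posterior Beta(6, 13/3)
obs 5: x=0 → posterior Beta(6, 16/3)
obs 6: x=0 → posterior Beta(6, 19/3)
obs 7: x=0 → posterior Beta(6, 22/3)
obs 8: x=1 → posterior Beta(7, 22/3)
obs 9: x=0 → posterior Beta(7, 25/3)

k = 7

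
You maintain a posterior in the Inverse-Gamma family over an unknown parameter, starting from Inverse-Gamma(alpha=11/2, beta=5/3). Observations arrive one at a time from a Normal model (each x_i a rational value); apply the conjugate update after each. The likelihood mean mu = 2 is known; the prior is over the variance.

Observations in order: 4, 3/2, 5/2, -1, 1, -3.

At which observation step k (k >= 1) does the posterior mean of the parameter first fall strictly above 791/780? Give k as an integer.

k = 4

obs 1: x=4 → posterior Inverse-Gamma(6, 11/3)
obs 2: x=3/2 → posterior Inverse-Gamma(13/2, 91/24)
obs 3: x=5/2 → posterior Inverse-Gamma(7, 47/12)
obs 4: x=-1 → posterior Inverse-Gamma(15/2, 101/12)
obs 5: x=1 → posterior Inverse-Gamma(8, 107/12)
obs 6: x=-3 → posterior Inverse-Gamma(17/2, 257/12)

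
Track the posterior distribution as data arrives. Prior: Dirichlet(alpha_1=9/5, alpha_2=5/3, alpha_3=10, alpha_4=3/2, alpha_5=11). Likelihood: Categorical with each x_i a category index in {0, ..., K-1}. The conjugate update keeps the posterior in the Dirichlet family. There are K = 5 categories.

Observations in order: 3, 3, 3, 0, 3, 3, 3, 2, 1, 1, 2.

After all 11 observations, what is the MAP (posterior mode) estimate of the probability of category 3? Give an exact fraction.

195/959

obs 1: x=3 → posterior Dirichlet(9/5, 5/3, 10, 5/2, 11)
obs 2: x=3 → posterior Dirichlet(9/5, 5/3, 10, 7/2, 11)
obs 3: x=3 → posterior Dirichlet(9/5, 5/3, 10, 9/2, 11)
obs 4: x=0 → posterior Dirichlet(14/5, 5/3, 10, 9/2, 11)
obs 5: x=3 → posterior Dirichlet(14/5, 5/3, 10, 11/2, 11)
obs 6: x=3 → posterior Dirichlet(14/5, 5/3, 10, 13/2, 11)
obs 7: x=3 → posterior Dirichlet(14/5, 5/3, 10, 15/2, 11)
obs 8: x=2 → posterior Dirichlet(14/5, 5/3, 11, 15/2, 11)
obs 9: x=1 → posterior Dirichlet(14/5, 8/3, 11, 15/2, 11)
obs 10: x=1 → posterior Dirichlet(14/5, 11/3, 11, 15/2, 11)
obs 11: x=2 → posterior Dirichlet(14/5, 11/3, 12, 15/2, 11)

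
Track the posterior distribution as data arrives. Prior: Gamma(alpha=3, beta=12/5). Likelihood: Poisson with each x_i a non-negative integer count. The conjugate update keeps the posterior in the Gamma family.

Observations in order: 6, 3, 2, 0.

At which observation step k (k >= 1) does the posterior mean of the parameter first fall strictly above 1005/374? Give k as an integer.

k = 2

obs 1: x=6 → posterior Gamma(9, 17/5)
obs 2: x=3 → posterior Gamma(12, 22/5)
obs 3: x=2 → posterior Gamma(14, 27/5)
obs 4: x=0 → posterior Gamma(14, 32/5)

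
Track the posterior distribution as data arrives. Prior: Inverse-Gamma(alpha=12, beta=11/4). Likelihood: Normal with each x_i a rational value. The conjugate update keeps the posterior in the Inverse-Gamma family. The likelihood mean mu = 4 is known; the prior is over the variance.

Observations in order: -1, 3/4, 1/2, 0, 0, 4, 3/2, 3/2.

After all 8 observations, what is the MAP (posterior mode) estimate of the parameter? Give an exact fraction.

obs 1: x=-1 → posterior Inverse-Gamma(25/2, 61/4)
obs 2: x=3/4 → posterior Inverse-Gamma(13, 657/32)
obs 3: x=1/2 → posterior Inverse-Gamma(27/2, 853/32)
obs 4: x=0 → posterior Inverse-Gamma(14, 1109/32)
obs 5: x=0 → posterior Inverse-Gamma(29/2, 1365/32)
obs 6: x=4 → posterior Inverse-Gamma(15, 1365/32)
obs 7: x=3/2 → posterior Inverse-Gamma(31/2, 1465/32)
obs 8: x=3/2 → posterior Inverse-Gamma(16, 1565/32)

1565/544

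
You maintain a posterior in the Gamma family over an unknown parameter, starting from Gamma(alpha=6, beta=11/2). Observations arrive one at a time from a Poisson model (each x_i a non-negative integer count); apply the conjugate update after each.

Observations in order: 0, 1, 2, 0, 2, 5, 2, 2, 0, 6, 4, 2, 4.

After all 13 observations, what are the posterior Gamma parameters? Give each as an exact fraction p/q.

obs 1: x=0 → posterior Gamma(6, 13/2)
obs 2: x=1 → posterior Gamma(7, 15/2)
obs 3: x=2 → posterior Gamma(9, 17/2)
obs 4: x=0 → posterior Gamma(9, 19/2)
obs 5: x=2 → posterior Gamma(11, 21/2)
obs 6: x=5 → posterior Gamma(16, 23/2)
obs 7: x=2 → posterior Gamma(18, 25/2)
obs 8: x=2 → posterior Gamma(20, 27/2)
obs 9: x=0 → posterior Gamma(20, 29/2)
obs 10: x=6 → posterior Gamma(26, 31/2)
obs 11: x=4 → posterior Gamma(30, 33/2)
obs 12: x=2 → posterior Gamma(32, 35/2)
obs 13: x=4 → posterior Gamma(36, 37/2)

alpha=36, beta=37/2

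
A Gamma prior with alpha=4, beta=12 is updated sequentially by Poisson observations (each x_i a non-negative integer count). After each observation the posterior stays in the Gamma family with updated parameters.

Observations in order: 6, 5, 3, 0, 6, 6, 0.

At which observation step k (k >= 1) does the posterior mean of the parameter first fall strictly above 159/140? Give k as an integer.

obs 1: x=6 → posterior Gamma(10, 13)
obs 2: x=5 → posterior Gamma(15, 14)
obs 3: x=3 → posterior Gamma(18, 15)
obs 4: x=0 → posterior Gamma(18, 16)
obs 5: x=6 → posterior Gamma(24, 17)
obs 6: x=6 → posterior Gamma(30, 18)
obs 7: x=0 → posterior Gamma(30, 19)

k = 3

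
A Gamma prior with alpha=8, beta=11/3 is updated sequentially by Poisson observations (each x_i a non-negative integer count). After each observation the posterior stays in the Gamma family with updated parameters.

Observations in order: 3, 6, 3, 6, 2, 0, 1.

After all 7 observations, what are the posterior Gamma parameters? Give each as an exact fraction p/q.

obs 1: x=3 → posterior Gamma(11, 14/3)
obs 2: x=6 → posterior Gamma(17, 17/3)
obs 3: x=3 → posterior Gamma(20, 20/3)
obs 4: x=6 → posterior Gamma(26, 23/3)
obs 5: x=2 → posterior Gamma(28, 26/3)
obs 6: x=0 → posterior Gamma(28, 29/3)
obs 7: x=1 → posterior Gamma(29, 32/3)

alpha=29, beta=32/3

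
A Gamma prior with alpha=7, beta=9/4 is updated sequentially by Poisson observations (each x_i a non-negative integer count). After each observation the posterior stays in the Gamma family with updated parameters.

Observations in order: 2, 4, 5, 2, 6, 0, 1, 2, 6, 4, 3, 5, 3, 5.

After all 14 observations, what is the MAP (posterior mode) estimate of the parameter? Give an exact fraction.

obs 1: x=2 → posterior Gamma(9, 13/4)
obs 2: x=4 → posterior Gamma(13, 17/4)
obs 3: x=5 → posterior Gamma(18, 21/4)
obs 4: x=2 → posterior Gamma(20, 25/4)
obs 5: x=6 → posterior Gamma(26, 29/4)
obs 6: x=0 → posterior Gamma(26, 33/4)
obs 7: x=1 → posterior Gamma(27, 37/4)
obs 8: x=2 → posterior Gamma(29, 41/4)
obs 9: x=6 → posterior Gamma(35, 45/4)
obs 10: x=4 → posterior Gamma(39, 49/4)
obs 11: x=3 → posterior Gamma(42, 53/4)
obs 12: x=5 → posterior Gamma(47, 57/4)
obs 13: x=3 → posterior Gamma(50, 61/4)
obs 14: x=5 → posterior Gamma(55, 65/4)

216/65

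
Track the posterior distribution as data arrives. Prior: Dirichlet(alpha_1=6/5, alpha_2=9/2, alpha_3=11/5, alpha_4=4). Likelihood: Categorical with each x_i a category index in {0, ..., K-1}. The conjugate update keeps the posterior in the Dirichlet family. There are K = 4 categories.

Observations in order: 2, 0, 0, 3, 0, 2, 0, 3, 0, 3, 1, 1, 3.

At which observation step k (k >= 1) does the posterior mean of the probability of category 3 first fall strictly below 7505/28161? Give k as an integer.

obs 1: x=2 → posterior Dirichlet(6/5, 9/2, 16/5, 4)
obs 2: x=0 → posterior Dirichlet(11/5, 9/2, 16/5, 4)
obs 3: x=0 → posterior Dirichlet(16/5, 9/2, 16/5, 4)
obs 4: x=3 → posterior Dirichlet(16/5, 9/2, 16/5, 5)
obs 5: x=0 → posterior Dirichlet(21/5, 9/2, 16/5, 5)
obs 6: x=2 → posterior Dirichlet(21/5, 9/2, 21/5, 5)
obs 7: x=0 → posterior Dirichlet(26/5, 9/2, 21/5, 5)
obs 8: x=3 → posterior Dirichlet(26/5, 9/2, 21/5, 6)
obs 9: x=0 → posterior Dirichlet(31/5, 9/2, 21/5, 6)
obs 10: x=3 → posterior Dirichlet(31/5, 9/2, 21/5, 7)
obs 11: x=1 → posterior Dirichlet(31/5, 11/2, 21/5, 7)
obs 12: x=1 → posterior Dirichlet(31/5, 13/2, 21/5, 7)
obs 13: x=3 → posterior Dirichlet(31/5, 13/2, 21/5, 8)

k = 7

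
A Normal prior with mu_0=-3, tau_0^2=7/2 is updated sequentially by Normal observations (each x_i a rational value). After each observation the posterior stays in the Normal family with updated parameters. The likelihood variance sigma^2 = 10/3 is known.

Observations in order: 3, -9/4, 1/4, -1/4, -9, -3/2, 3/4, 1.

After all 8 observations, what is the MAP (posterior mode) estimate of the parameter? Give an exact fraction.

-57/47

obs 1: x=3 → posterior Normal(3/41, 70/41)
obs 2: x=-9/4 → posterior Normal(-177/248, 35/31)
obs 3: x=1/4 → posterior Normal(-39/83, 70/83)
obs 4: x=-1/4 → posterior Normal(-177/416, 35/52)
obs 5: x=-9 → posterior Normal(-933/500, 14/25)
obs 6: x=-3/2 → posterior Normal(-1059/584, 35/73)
obs 7: x=3/4 → posterior Normal(-249/167, 70/167)
obs 8: x=1 → posterior Normal(-57/47, 35/94)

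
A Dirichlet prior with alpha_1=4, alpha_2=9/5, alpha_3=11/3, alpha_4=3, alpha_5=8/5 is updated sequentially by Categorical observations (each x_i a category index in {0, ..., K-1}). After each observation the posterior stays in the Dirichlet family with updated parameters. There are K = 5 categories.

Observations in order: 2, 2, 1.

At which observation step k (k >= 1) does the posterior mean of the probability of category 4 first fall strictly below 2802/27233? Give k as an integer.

k = 2

obs 1: x=2 → posterior Dirichlet(4, 9/5, 14/3, 3, 8/5)
obs 2: x=2 → posterior Dirichlet(4, 9/5, 17/3, 3, 8/5)
obs 3: x=1 → posterior Dirichlet(4, 14/5, 17/3, 3, 8/5)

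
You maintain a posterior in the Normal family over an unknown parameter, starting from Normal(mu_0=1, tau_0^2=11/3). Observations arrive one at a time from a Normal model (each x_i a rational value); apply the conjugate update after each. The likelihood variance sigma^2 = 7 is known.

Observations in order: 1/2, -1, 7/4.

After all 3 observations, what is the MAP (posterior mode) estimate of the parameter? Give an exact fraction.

obs 1: x=1/2 → posterior Normal(53/64, 77/32)
obs 2: x=-1 → posterior Normal(31/86, 77/43)
obs 3: x=7/4 → posterior Normal(139/216, 77/54)

139/216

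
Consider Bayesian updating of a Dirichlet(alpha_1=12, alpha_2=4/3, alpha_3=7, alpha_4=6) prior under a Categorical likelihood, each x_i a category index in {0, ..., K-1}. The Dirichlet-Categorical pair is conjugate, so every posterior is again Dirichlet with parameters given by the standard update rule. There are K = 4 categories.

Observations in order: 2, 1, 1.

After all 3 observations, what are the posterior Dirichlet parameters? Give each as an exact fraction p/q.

obs 1: x=2 → posterior Dirichlet(12, 4/3, 8, 6)
obs 2: x=1 → posterior Dirichlet(12, 7/3, 8, 6)
obs 3: x=1 → posterior Dirichlet(12, 10/3, 8, 6)

alpha_1=12, alpha_2=10/3, alpha_3=8, alpha_4=6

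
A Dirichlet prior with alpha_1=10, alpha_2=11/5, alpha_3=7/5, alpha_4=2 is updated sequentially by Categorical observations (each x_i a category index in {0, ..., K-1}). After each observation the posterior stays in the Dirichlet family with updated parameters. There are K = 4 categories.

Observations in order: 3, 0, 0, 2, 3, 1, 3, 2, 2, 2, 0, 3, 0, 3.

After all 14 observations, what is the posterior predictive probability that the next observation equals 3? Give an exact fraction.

obs 1: x=3 → posterior Dirichlet(10, 11/5, 7/5, 3)
obs 2: x=0 → posterior Dirichlet(11, 11/5, 7/5, 3)
obs 3: x=0 → posterior Dirichlet(12, 11/5, 7/5, 3)
obs 4: x=2 → posterior Dirichlet(12, 11/5, 12/5, 3)
obs 5: x=3 → posterior Dirichlet(12, 11/5, 12/5, 4)
obs 6: x=1 → posterior Dirichlet(12, 16/5, 12/5, 4)
obs 7: x=3 → posterior Dirichlet(12, 16/5, 12/5, 5)
obs 8: x=2 → posterior Dirichlet(12, 16/5, 17/5, 5)
obs 9: x=2 → posterior Dirichlet(12, 16/5, 22/5, 5)
obs 10: x=2 → posterior Dirichlet(12, 16/5, 27/5, 5)
obs 11: x=0 → posterior Dirichlet(13, 16/5, 27/5, 5)
obs 12: x=3 → posterior Dirichlet(13, 16/5, 27/5, 6)
obs 13: x=0 → posterior Dirichlet(14, 16/5, 27/5, 6)
obs 14: x=3 → posterior Dirichlet(14, 16/5, 27/5, 7)

35/148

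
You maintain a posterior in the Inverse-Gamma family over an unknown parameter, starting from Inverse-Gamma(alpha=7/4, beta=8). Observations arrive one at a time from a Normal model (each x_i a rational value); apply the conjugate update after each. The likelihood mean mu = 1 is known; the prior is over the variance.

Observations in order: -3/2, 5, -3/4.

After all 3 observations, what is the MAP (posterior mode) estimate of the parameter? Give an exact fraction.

obs 1: x=-3/2 → posterior Inverse-Gamma(9/4, 89/8)
obs 2: x=5 → posterior Inverse-Gamma(11/4, 153/8)
obs 3: x=-3/4 → posterior Inverse-Gamma(13/4, 661/32)

661/136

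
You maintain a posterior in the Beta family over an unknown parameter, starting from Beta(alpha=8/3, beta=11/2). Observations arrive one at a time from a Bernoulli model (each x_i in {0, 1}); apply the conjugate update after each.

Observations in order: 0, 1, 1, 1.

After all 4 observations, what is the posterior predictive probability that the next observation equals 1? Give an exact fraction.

obs 1: x=0 → posterior Beta(8/3, 13/2)
obs 2: x=1 → posterior Beta(11/3, 13/2)
obs 3: x=1 → posterior Beta(14/3, 13/2)
obs 4: x=1 → posterior Beta(17/3, 13/2)

34/73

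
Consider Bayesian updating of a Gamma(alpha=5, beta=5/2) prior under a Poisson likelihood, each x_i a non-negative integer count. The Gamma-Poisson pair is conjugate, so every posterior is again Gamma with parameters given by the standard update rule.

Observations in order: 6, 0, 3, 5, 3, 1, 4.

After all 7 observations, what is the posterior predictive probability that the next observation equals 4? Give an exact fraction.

77953426668828240108701280802123522480/515627809901907122280005703729559628289

obs 1: x=6 → posterior Gamma(11, 7/2)
obs 2: x=0 → posterior Gamma(11, 9/2)
obs 3: x=3 → posterior Gamma(14, 11/2)
obs 4: x=5 → posterior Gamma(19, 13/2)
obs 5: x=3 → posterior Gamma(22, 15/2)
obs 6: x=1 → posterior Gamma(23, 17/2)
obs 7: x=4 → posterior Gamma(27, 19/2)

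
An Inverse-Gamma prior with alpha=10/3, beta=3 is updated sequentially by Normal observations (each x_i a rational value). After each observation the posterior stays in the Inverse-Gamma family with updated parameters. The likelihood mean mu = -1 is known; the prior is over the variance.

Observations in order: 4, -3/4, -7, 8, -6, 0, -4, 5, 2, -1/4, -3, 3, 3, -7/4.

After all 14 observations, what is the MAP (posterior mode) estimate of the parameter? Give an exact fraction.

obs 1: x=4 → posterior Inverse-Gamma(23/6, 31/2)
obs 2: x=-3/4 → posterior Inverse-Gamma(13/3, 497/32)
obs 3: x=-7 → posterior Inverse-Gamma(29/6, 1073/32)
obs 4: x=8 → posterior Inverse-Gamma(16/3, 2369/32)
obs 5: x=-6 → posterior Inverse-Gamma(35/6, 2769/32)
obs 6: x=0 → posterior Inverse-Gamma(19/3, 2785/32)
obs 7: x=-4 → posterior Inverse-Gamma(41/6, 2929/32)
obs 8: x=5 → posterior Inverse-Gamma(22/3, 3505/32)
obs 9: x=2 → posterior Inverse-Gamma(47/6, 3649/32)
obs 10: x=-1/4 → posterior Inverse-Gamma(25/3, 1829/16)
obs 11: x=-3 → posterior Inverse-Gamma(53/6, 1861/16)
obs 12: x=3 → posterior Inverse-Gamma(28/3, 1989/16)
obs 13: x=3 → posterior Inverse-Gamma(59/6, 2117/16)
obs 14: x=-7/4 → posterior Inverse-Gamma(31/3, 4243/32)

12729/1088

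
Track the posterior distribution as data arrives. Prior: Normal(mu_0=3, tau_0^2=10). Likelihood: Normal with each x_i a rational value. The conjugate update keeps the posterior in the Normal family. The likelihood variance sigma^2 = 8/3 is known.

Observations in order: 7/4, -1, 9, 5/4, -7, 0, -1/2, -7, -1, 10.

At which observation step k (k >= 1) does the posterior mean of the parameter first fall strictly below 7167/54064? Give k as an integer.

obs 1: x=7/4 → posterior Normal(153/76, 40/19)
obs 2: x=-1 → posterior Normal(93/136, 20/17)
obs 3: x=9 → posterior Normal(633/196, 40/49)
obs 4: x=5/4 → posterior Normal(177/64, 5/8)
obs 5: x=-7 → posterior Normal(72/79, 40/79)
obs 6: x=0 → posterior Normal(36/47, 20/47)
obs 7: x=-1/2 → posterior Normal(129/218, 40/109)
obs 8: x=-7 → posterior Normal(-81/248, 10/31)
obs 9: x=-1 → posterior Normal(-111/278, 40/139)
obs 10: x=10 → posterior Normal(27/44, 20/77)

k = 8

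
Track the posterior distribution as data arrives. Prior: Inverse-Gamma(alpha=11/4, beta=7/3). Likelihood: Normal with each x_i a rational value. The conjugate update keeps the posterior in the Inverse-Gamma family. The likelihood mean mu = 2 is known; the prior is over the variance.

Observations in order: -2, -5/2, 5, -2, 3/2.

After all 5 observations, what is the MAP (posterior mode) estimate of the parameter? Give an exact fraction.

obs 1: x=-2 → posterior Inverse-Gamma(13/4, 31/3)
obs 2: x=-5/2 → posterior Inverse-Gamma(15/4, 491/24)
obs 3: x=5 → posterior Inverse-Gamma(17/4, 599/24)
obs 4: x=-2 → posterior Inverse-Gamma(19/4, 791/24)
obs 5: x=3/2 → posterior Inverse-Gamma(21/4, 397/12)

397/75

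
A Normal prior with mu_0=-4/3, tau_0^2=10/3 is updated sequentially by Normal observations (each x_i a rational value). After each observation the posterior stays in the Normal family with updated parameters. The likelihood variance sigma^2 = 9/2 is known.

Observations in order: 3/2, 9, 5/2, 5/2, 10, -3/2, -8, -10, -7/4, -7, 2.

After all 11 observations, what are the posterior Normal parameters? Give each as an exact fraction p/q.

obs 1: x=3/2 → posterior Normal(-6/47, 90/47)
obs 2: x=9 → posterior Normal(174/67, 90/67)
obs 3: x=5/2 → posterior Normal(224/87, 30/29)
obs 4: x=5/2 → posterior Normal(274/107, 90/107)
obs 5: x=10 → posterior Normal(474/127, 90/127)
obs 6: x=-3/2 → posterior Normal(148/49, 30/49)
obs 7: x=-8 → posterior Normal(284/167, 90/167)
obs 8: x=-10 → posterior Normal(84/187, 90/187)
obs 9: x=-7/4 → posterior Normal(49/207, 10/23)
obs 10: x=-7 → posterior Normal(-91/227, 90/227)
obs 11: x=2 → posterior Normal(-51/247, 90/247)

mu_0=-51/247, tau_0^2=90/247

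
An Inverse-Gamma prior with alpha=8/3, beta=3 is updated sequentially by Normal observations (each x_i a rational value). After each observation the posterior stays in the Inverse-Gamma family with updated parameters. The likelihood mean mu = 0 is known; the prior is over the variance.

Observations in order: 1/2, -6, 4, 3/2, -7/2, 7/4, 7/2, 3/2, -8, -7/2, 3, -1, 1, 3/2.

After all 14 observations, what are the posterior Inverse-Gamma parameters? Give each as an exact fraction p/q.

alpha=29/3, beta=2877/32

obs 1: x=1/2 → posterior Inverse-Gamma(19/6, 25/8)
obs 2: x=-6 → posterior Inverse-Gamma(11/3, 169/8)
obs 3: x=4 → posterior Inverse-Gamma(25/6, 233/8)
obs 4: x=3/2 → posterior Inverse-Gamma(14/3, 121/4)
obs 5: x=-7/2 → posterior Inverse-Gamma(31/6, 291/8)
obs 6: x=7/4 → posterior Inverse-Gamma(17/3, 1213/32)
obs 7: x=7/2 → posterior Inverse-Gamma(37/6, 1409/32)
obs 8: x=3/2 → posterior Inverse-Gamma(20/3, 1445/32)
obs 9: x=-8 → posterior Inverse-Gamma(43/6, 2469/32)
obs 10: x=-7/2 → posterior Inverse-Gamma(23/3, 2665/32)
obs 11: x=3 → posterior Inverse-Gamma(49/6, 2809/32)
obs 12: x=-1 → posterior Inverse-Gamma(26/3, 2825/32)
obs 13: x=1 → posterior Inverse-Gamma(55/6, 2841/32)
obs 14: x=3/2 → posterior Inverse-Gamma(29/3, 2877/32)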